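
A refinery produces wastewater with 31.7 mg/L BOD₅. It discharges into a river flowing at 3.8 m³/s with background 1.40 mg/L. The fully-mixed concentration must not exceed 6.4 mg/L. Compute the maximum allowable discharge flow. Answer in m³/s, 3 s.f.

0.751 m³/s

Mass balance at complete mixing: C_std·(Q_w + Q_r) = Q_w·C_e + Q_r·C_b.
Rearranging, Q_w = Q_r·(C_std − C_b)/(C_e − C_std) = 3.8·(6.4 − 1.4) / (31.7 − 6.4) = 0.751 m³/s.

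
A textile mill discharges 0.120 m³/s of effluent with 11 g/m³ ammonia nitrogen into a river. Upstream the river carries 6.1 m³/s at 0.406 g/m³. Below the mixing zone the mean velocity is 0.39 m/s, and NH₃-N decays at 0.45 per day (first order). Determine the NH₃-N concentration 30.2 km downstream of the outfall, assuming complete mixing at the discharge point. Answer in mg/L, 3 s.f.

After complete mixing, C₀ = (0.12·11 + 6.1·0.406) / 6.22 = 0.6104 mg/L.
Travel time t = 3.02e+04 m / 0.39 m/s = 7.744e+04 s = 0.8962 d.
C = 0.6104·exp(−0.45·0.8962) = 0.6104·0.6681 = 0.4078 mg/L.

0.408 mg/L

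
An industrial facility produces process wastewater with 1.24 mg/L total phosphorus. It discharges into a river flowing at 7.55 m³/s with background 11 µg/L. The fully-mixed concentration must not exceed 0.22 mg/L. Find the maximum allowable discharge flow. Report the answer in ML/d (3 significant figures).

11 µg/L = 0.011 mg/L.
Mass balance at complete mixing: C_std·(Q_w + Q_r) = Q_w·C_e + Q_r·C_b.
Rearranging, Q_w = Q_r·(C_std − C_b)/(C_e − C_std) = 7.55·(0.22 − 0.011) / (1.24 − 0.22) = 1.547 m³/s.
= 133.7 ML/d.

134 ML/d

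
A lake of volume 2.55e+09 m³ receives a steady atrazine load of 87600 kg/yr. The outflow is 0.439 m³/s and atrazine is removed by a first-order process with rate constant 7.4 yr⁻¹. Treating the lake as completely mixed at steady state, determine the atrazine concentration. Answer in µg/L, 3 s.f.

Outflow Q = 0.439 m³/s × 3.156e+07 s/yr = 1.385e+07 m³/yr.
Steady-state CSTR mass balance: W = Q·C + k·V·C, so C = W/(Q + kV).
Q + kV = 1.385e+07 + 7.4·2.55e+09 = 1.888e+10 m³/yr.
C = 87600/1.888e+10 = 4.639e-06 kg/m³ = 0.004639 mg/L = 4.639 µg/L.

4.64 µg/L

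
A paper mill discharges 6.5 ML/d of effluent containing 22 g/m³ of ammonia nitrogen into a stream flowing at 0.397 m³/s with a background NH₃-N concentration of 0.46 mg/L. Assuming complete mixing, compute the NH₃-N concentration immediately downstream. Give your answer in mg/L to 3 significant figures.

6.5 ML/d = 0.07523 m³/s.
Conservation of mass across the mixing zone: C = (0.07523·22 + 0.397·0.46) / (0.07523 + 0.397) = 1.838/0.4722 = 3.892 mg/L.

3.89 mg/L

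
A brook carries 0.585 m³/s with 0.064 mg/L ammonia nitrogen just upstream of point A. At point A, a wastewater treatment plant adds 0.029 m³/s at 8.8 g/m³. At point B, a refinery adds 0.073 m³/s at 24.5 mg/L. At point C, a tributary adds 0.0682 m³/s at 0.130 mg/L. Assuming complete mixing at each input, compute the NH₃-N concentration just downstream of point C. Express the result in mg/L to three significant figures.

After input A: C = (0.585·0.064 + 0.029·8.8) / 0.614 = 0.4766 mg/L.
After input B: C = (0.614·0.4766 + 0.073·24.5) / 0.687 = 3.029 mg/L.
After input C: C = (0.687·3.029 + 0.0682·0.13) / 0.7552 = 2.767 mg/L.

2.77 mg/L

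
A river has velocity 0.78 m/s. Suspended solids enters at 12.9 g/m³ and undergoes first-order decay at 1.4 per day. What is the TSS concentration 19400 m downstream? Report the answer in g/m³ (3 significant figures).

Travel time t = 19400 m / 0.78 m/s = 1.94e+04/0.78 = 2.487e+04 s = 0.2879 d.
First-order decay: C = 12.9·exp(−1.4·0.2879) = 12.9·0.6683 = 8.621 g/m³.

8.62 g/m³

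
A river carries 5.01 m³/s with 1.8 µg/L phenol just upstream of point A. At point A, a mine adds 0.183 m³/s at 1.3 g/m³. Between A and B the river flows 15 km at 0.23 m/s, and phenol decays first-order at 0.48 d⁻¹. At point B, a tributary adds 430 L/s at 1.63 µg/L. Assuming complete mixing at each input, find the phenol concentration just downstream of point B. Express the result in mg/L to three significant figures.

1.8 µg/L = 0.0018 mg/L.
After input A: C = (5.01·0.0018 + 0.183·1.3) / 5.193 = 0.04755 mg/L.
Over the 15 km reach to input B (t = 6.522e+04 s = 0.7548 d), decay gives C = 0.04755·exp(−0.48·0.7548) = 0.0331 mg/L.
430 L/s = 0.43 m³/s.
1.63 µg/L = 0.00163 mg/L.
After input B: C = (5.193·0.0331 + 0.43·0.00163) / 5.623 = 0.03069 mg/L.

0.0307 mg/L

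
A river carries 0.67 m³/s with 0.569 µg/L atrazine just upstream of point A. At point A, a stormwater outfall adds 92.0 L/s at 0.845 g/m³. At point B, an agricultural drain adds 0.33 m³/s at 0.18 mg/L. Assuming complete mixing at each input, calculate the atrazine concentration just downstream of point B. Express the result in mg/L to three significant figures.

0.569 µg/L = 0.000569 mg/L.
92.0 L/s = 0.092 m³/s.
After input A: C = (0.67·0.000569 + 0.092·0.845) / 0.762 = 0.1025 mg/L.
After input B: C = (0.762·0.1025 + 0.33·0.18) / 1.092 = 0.1259 mg/L.

0.126 mg/L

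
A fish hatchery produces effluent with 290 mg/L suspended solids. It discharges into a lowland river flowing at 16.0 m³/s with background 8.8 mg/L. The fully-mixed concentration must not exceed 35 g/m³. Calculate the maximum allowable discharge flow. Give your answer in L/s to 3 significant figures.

Mass balance at complete mixing: C_std·(Q_w + Q_r) = Q_w·C_e + Q_r·C_b.
Rearranging, Q_w = Q_r·(C_std − C_b)/(C_e − C_std) = 16.0·(35 − 8.8) / (290 − 35) = 1.644 m³/s.
= 1644 L/s.

1640 L/s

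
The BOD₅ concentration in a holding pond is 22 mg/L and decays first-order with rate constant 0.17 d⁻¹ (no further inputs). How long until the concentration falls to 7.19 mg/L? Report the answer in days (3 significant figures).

t = ln(C₀/C)/k = ln(22/7.19)/0.17 = 1.118/0.17 = 6.579 d.

6.58 d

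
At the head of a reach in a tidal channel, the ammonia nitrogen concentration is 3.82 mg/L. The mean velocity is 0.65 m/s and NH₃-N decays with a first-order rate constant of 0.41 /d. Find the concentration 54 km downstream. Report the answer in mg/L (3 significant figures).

Travel time t = 54 km / 0.65 m/s = 5.4e+04/0.65 = 8.308e+04 s = 0.9615 d.
First-order decay: C = 3.82·exp(−0.41·0.9615) = 3.82·0.6742 = 2.575 mg/L.

2.58 mg/L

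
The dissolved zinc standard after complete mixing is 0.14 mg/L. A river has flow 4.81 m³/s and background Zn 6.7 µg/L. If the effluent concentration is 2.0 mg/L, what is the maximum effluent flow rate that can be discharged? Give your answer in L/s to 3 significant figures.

345 L/s

6.7 µg/L = 0.0067 mg/L.
Mass balance at complete mixing: C_std·(Q_w + Q_r) = Q_w·C_e + Q_r·C_b.
Rearranging, Q_w = Q_r·(C_std − C_b)/(C_e − C_std) = 4.81·(0.14 − 0.0067) / (2 − 0.14) = 0.3447 m³/s.
= 344.7 L/s.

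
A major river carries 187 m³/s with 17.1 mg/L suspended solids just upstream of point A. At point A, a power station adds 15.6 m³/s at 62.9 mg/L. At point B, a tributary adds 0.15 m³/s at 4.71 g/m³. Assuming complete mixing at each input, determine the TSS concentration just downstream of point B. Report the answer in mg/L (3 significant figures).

20.6 mg/L

After input A: C = (187·17.1 + 15.6·62.9) / 202.6 = 20.63 mg/L.
After input B: C = (202.6·20.63 + 0.15·4.71) / 202.8 = 20.61 mg/L.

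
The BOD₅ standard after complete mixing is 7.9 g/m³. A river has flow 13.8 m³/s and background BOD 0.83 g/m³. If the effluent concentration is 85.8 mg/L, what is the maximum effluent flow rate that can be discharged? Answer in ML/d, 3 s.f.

108 ML/d

Mass balance at complete mixing: C_std·(Q_w + Q_r) = Q_w·C_e + Q_r·C_b.
Rearranging, Q_w = Q_r·(C_std − C_b)/(C_e − C_std) = 13.8·(7.9 − 0.83) / (85.8 − 7.9) = 1.252 m³/s.
= 108.2 ML/d.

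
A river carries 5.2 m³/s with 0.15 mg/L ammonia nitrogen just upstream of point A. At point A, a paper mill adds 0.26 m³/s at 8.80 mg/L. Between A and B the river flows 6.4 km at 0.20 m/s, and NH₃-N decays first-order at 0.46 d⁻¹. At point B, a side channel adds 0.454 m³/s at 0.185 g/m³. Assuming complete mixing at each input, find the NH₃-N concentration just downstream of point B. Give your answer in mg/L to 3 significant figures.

0.452 mg/L

After input A: C = (5.2·0.15 + 0.26·8.8) / 5.46 = 0.5619 mg/L.
Over the 6.4 km reach to input B (t = 3.2e+04 s = 0.3704 d), decay gives C = 0.5619·exp(−0.46·0.3704) = 0.4739 mg/L.
After input B: C = (5.46·0.4739 + 0.454·0.185) / 5.914 = 0.4517 mg/L.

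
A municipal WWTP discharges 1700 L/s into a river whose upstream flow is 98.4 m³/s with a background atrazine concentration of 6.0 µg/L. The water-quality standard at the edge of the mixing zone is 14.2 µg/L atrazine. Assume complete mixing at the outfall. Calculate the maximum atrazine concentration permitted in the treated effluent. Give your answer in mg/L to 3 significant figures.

1700 L/s = 1.7 m³/s.
6.0 µg/L = 0.006 mg/L.
14.2 µg/L = 0.0142 mg/L.
Mass balance: 0.0142·100.1 = 1.7·Cₑ + 98.4·0.006.
Cₑ = (1.421 − 0.5904) / 1.7 = 0.4888 mg/L.

0.489 mg/L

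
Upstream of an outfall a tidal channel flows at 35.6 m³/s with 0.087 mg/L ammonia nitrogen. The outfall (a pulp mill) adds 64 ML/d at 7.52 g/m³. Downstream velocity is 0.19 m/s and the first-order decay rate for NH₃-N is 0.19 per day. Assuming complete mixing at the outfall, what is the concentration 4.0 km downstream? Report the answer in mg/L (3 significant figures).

0.228 mg/L

64 ML/d = 0.7407 m³/s.
After complete mixing, C₀ = (0.7407·7.52 + 35.6·0.087) / 36.34 = 0.2385 mg/L.
Travel time t = 4000 m / 0.19 m/s = 2.105e+04 s = 0.2437 d.
C = 0.2385·exp(−0.19·0.2437) = 0.2385·0.9548 = 0.2277 mg/L.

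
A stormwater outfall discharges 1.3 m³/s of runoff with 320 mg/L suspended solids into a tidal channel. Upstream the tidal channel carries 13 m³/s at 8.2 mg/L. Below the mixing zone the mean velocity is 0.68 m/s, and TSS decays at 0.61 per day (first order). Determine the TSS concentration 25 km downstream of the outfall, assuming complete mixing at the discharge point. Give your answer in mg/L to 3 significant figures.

28.2 mg/L

After complete mixing, C₀ = (1.3·320 + 13·8.2) / 14.3 = 36.55 mg/L.
Travel time t = 2.5e+04 m / 0.68 m/s = 3.676e+04 s = 0.4255 d.
C = 36.55·exp(−0.61·0.4255) = 36.55·0.7714 = 28.19 mg/L.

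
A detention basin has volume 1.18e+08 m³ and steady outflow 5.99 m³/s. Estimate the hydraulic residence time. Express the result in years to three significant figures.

Q = 5.99 m³/s × 3.156e+07 s/yr = 1.89e+08 m³/yr.
Hydraulic residence time τ = V/Q = 1.18e+08/1.89e+08 = 0.6242 yr.

0.624 yr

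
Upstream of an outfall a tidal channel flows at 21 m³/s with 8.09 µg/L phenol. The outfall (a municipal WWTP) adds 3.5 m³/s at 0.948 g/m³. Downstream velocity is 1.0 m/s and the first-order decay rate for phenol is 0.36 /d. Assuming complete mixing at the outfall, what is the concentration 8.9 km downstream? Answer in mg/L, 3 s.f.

8.09 µg/L = 0.00809 mg/L.
After complete mixing, C₀ = (3.5·0.948 + 21·0.00809) / 24.5 = 0.1424 mg/L.
Travel time t = 8900 m / 1.0 m/s = 8900 s = 0.103 d.
C = 0.1424·exp(−0.36·0.103) = 0.1424·0.9636 = 0.1372 mg/L.

0.137 mg/L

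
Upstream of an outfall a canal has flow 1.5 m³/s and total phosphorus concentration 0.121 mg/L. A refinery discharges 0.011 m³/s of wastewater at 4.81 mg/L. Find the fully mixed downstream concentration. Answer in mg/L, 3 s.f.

Flow-weighted mixing gives C = (0.011·4.81 + 1.5·0.121) / (0.011 + 1.5) = 0.2344/1.511 = 0.1551 mg/L.

0.155 mg/L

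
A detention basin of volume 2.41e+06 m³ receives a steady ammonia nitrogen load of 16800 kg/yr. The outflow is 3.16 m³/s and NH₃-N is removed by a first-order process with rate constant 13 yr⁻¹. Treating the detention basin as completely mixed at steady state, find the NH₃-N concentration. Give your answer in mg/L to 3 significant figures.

Outflow Q = 3.16 m³/s × 3.156e+07 s/yr = 9.972e+07 m³/yr.
Steady-state CSTR mass balance: W = Q·C + k·V·C, so C = W/(Q + kV).
Q + kV = 9.972e+07 + 13·2.41e+06 = 1.311e+08 m³/yr.
C = 16800/1.311e+08 = 0.0001282 kg/m³ = 0.1282 mg/L.

0.128 mg/L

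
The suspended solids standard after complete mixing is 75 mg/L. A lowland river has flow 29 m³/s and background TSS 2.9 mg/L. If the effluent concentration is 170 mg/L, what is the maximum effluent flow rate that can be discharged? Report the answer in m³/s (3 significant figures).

22.0 m³/s

Mass balance at complete mixing: C_std·(Q_w + Q_r) = Q_w·C_e + Q_r·C_b.
Rearranging, Q_w = Q_r·(C_std − C_b)/(C_e − C_std) = 29·(75 − 2.9) / (170 − 75) = 22.01 m³/s.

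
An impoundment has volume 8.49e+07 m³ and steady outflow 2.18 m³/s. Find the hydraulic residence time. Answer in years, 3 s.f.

1.23 yr

Q = 2.18 m³/s × 3.156e+07 s/yr = 6.88e+07 m³/yr.
Hydraulic residence time τ = V/Q = 8.49e+07/6.88e+07 = 1.234 yr.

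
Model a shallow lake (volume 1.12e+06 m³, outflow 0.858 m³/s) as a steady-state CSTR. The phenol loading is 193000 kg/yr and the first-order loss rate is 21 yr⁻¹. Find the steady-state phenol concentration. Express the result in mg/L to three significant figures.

3.81 mg/L

Outflow Q = 0.858 m³/s × 3.156e+07 s/yr = 2.708e+07 m³/yr.
Steady-state CSTR mass balance: W = Q·C + k·V·C, so C = W/(Q + kV).
Q + kV = 2.708e+07 + 21·1.12e+06 = 5.06e+07 m³/yr.
C = 193000/5.06e+07 = 0.003814 kg/m³ = 3.814 mg/L.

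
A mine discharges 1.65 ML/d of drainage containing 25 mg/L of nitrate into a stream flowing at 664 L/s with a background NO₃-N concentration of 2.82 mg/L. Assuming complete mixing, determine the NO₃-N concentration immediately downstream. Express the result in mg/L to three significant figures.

1.65 ML/d = 0.0191 m³/s.
664 L/s = 0.664 m³/s.
Conservation of mass across the mixing zone: C = (0.0191·25 + 0.664·2.82) / (0.0191 + 0.664) = 2.35/0.6831 = 3.44 mg/L.

3.44 mg/L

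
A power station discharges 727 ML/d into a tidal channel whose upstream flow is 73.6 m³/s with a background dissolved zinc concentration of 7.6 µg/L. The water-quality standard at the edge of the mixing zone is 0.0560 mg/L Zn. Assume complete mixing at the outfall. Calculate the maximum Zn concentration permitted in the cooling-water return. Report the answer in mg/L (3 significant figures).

0.479 mg/L

727 ML/d = 8.414 m³/s.
7.6 µg/L = 0.0076 mg/L.
Mass balance: 0.056·82.01 = 8.414·Cₑ + 73.6·0.0076.
Cₑ = (4.593 − 0.5594) / 8.414 = 0.4794 mg/L.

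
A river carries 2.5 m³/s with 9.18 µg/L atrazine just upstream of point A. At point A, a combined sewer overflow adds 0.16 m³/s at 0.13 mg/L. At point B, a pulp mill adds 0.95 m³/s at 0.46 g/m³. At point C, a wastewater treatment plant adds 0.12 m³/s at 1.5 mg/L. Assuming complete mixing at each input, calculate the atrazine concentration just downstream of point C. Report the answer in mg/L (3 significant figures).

0.177 mg/L

9.18 µg/L = 0.00918 mg/L.
After input A: C = (2.5·0.00918 + 0.16·0.13) / 2.66 = 0.01645 mg/L.
After input B: C = (2.66·0.01645 + 0.95·0.46) / 3.61 = 0.1332 mg/L.
After input C: C = (3.61·0.1332 + 0.12·1.5) / 3.73 = 0.1771 mg/L.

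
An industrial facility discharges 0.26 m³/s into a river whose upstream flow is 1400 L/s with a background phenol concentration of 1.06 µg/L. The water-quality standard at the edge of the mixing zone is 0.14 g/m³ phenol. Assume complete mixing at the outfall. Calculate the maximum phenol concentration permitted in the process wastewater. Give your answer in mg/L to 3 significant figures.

1400 L/s = 1.4 m³/s.
1.06 µg/L = 0.00106 mg/L.
Mass balance: 0.14·1.66 = 0.26·Cₑ + 1.4·0.00106.
Cₑ = (0.2324 − 0.001484) / 0.26 = 0.8881 mg/L.

0.888 mg/L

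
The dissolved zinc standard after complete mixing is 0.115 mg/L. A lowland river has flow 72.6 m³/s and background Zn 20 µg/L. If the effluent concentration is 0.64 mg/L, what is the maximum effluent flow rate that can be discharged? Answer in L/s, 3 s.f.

20 µg/L = 0.02 mg/L.
Mass balance at complete mixing: C_std·(Q_w + Q_r) = Q_w·C_e + Q_r·C_b.
Rearranging, Q_w = Q_r·(C_std − C_b)/(C_e − C_std) = 72.6·(0.115 − 0.02) / (0.64 − 0.115) = 13.14 m³/s.
= 1.314e+04 L/s.

13100 L/s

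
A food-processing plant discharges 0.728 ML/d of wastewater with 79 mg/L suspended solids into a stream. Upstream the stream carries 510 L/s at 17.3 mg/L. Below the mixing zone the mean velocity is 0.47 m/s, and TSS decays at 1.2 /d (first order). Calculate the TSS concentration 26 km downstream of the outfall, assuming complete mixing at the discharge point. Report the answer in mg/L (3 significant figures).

0.728 ML/d = 0.008426 m³/s.
510 L/s = 0.51 m³/s.
After complete mixing, C₀ = (0.008426·79 + 0.51·17.3) / 0.5184 = 18.3 mg/L.
Travel time t = 2.6e+04 m / 0.47 m/s = 5.532e+04 s = 0.6403 d.
C = 18.3·exp(−1.2·0.6403) = 18.3·0.4638 = 8.489 mg/L.

8.49 mg/L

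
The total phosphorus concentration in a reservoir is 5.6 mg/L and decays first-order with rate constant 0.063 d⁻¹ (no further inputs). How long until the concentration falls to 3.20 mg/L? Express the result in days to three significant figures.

8.88 d

t = ln(C₀/C)/k = ln(5.6/3.20)/0.063 = 0.5596/0.063 = 8.883 d.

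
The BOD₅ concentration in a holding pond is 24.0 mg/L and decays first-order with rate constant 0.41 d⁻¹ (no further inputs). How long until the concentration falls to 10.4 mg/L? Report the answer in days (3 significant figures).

t = ln(C₀/C)/k = ln(24.0/10.4)/0.41 = 0.8362/0.41 = 2.04 d.

2.04 d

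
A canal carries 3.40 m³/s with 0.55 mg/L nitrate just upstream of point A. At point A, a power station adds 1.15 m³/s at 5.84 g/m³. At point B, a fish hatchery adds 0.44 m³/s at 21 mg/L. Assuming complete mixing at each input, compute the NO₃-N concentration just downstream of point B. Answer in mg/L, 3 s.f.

After input A: C = (3.4·0.55 + 1.15·5.84) / 4.55 = 1.887 mg/L.
After input B: C = (4.55·1.887 + 0.44·21) / 4.99 = 3.572 mg/L.

3.57 mg/L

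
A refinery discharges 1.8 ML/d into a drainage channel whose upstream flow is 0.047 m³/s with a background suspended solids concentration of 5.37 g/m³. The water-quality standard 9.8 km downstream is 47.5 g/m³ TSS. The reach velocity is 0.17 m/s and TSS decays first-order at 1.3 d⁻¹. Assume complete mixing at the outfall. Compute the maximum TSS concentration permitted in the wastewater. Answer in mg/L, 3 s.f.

356 mg/L

1.8 ML/d = 0.02083 m³/s.
Travel time to the compliance point: t = 9800/0.17 = 5.765e+04 s = 0.6672 d; decay factor exp(−1.3·0.6672) = 0.4201.
So the concentration just after mixing may be at most 47.5/0.4201 = 113.1 mg/L.
Mass balance: 113.1·0.06783 = 0.02083·Cₑ + 0.047·5.37.
Cₑ = (7.671 − 0.2524) / 0.02083 = 356.1 mg/L.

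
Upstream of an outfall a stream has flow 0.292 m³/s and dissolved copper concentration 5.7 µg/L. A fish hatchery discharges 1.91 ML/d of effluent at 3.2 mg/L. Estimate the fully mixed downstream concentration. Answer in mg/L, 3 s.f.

1.91 ML/d = 0.02211 m³/s.
5.7 µg/L = 0.0057 mg/L.
By mass balance at complete mixing, C = (0.02211·3.2 + 0.292·0.0057) / (0.02211 + 0.292) = 0.07241/0.3141 = 0.2305 mg/L.

0.231 mg/L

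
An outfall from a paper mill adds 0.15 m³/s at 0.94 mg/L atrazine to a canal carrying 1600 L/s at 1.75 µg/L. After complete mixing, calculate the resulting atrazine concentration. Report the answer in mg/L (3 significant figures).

0.0822 mg/L

1600 L/s = 1.6 m³/s.
1.75 µg/L = 0.00175 mg/L.
By mass balance at complete mixing, C = (0.15·0.94 + 1.6·0.00175) / (0.15 + 1.6) = 0.1438/1.75 = 0.08217 mg/L.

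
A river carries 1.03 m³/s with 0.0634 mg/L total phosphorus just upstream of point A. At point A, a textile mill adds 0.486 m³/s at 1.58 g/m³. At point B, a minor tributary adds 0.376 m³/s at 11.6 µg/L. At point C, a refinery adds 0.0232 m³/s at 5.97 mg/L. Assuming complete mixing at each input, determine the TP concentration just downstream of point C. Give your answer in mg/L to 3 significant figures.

0.510 mg/L

After input A: C = (1.03·0.0634 + 0.486·1.58) / 1.516 = 0.5496 mg/L.
11.6 µg/L = 0.0116 mg/L.
After input B: C = (1.516·0.5496 + 0.376·0.0116) / 1.892 = 0.4427 mg/L.
After input C: C = (1.892·0.4427 + 0.0232·5.97) / 1.915 = 0.5096 mg/L.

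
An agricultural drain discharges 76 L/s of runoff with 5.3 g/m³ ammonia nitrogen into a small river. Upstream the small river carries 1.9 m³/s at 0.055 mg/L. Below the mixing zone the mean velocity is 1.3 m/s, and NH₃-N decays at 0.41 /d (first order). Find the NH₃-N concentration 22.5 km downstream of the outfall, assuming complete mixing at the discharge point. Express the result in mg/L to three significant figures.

76 L/s = 0.076 m³/s.
After complete mixing, C₀ = (0.076·5.3 + 1.9·0.055) / 1.976 = 0.2567 mg/L.
Travel time t = 2.25e+04 m / 1.3 m/s = 1.731e+04 s = 0.2003 d.
C = 0.2567·exp(−0.41·0.2003) = 0.2567·0.9212 = 0.2365 mg/L.

0.236 mg/L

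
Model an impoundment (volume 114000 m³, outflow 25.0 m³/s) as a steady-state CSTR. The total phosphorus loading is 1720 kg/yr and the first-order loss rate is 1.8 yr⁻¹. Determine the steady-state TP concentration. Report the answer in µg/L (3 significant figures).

Outflow Q = 25.0 m³/s × 3.156e+07 s/yr = 7.889e+08 m³/yr.
Steady-state CSTR mass balance: W = Q·C + k·V·C, so C = W/(Q + kV).
Q + kV = 7.889e+08 + 1.8·114000 = 7.891e+08 m³/yr.
C = 1720/7.891e+08 = 2.18e-06 kg/m³ = 0.00218 mg/L = 2.18 µg/L.

2.18 µg/L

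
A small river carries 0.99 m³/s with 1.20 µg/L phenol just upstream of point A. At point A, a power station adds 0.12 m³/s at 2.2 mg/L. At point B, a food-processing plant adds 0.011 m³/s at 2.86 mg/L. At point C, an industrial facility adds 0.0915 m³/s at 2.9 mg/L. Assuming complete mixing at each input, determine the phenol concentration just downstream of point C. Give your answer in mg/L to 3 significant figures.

0.464 mg/L

1.20 µg/L = 0.0012 mg/L.
After input A: C = (0.99·0.0012 + 0.12·2.2) / 1.11 = 0.2389 mg/L.
After input B: C = (1.11·0.2389 + 0.011·2.86) / 1.121 = 0.2646 mg/L.
After input C: C = (1.121·0.2646 + 0.0915·2.9) / 1.212 = 0.4635 mg/L.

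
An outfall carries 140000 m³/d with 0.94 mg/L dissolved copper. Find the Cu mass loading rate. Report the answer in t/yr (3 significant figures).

140000 m³/d = 1.62 m³/s.
Mass flux = Q·C = 1.62 m³/s × 0.94 g/m³ = 1.523 g/s.
= 1.523 g/s × 31.56 = 48.07 t/yr.

48.1 t/yr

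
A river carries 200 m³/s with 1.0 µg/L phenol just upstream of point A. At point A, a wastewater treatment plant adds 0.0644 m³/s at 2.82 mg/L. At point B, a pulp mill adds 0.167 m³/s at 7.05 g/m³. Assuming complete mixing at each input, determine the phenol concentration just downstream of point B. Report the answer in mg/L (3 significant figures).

0.00779 mg/L

1.0 µg/L = 0.001 mg/L.
After input A: C = (200·0.001 + 0.0644·2.82) / 200.1 = 0.001907 mg/L.
After input B: C = (200.1·0.001907 + 0.167·7.05) / 200.2 = 0.007786 mg/L.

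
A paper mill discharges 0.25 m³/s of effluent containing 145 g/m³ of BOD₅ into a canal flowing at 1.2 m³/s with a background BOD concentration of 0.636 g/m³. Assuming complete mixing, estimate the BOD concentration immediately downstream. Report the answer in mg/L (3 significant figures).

25.5 mg/L

Conservation of mass across the mixing zone: C = (0.25·145 + 1.2·0.636) / (0.25 + 1.2) = 37.01/1.45 = 25.53 mg/L.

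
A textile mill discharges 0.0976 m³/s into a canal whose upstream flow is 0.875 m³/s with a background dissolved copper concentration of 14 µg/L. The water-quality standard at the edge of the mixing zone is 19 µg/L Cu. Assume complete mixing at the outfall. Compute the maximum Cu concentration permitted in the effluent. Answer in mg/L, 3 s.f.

14 µg/L = 0.014 mg/L.
19 µg/L = 0.019 mg/L.
Mass balance: 0.019·0.9726 = 0.0976·Cₑ + 0.875·0.014.
Cₑ = (0.01848 − 0.01225) / 0.0976 = 0.06383 mg/L.

0.0638 mg/L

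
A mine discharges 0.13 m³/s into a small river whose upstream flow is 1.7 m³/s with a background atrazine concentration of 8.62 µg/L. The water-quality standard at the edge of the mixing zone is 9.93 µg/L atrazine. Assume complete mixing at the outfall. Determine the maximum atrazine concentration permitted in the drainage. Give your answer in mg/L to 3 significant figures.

0.0271 mg/L

8.62 µg/L = 0.00862 mg/L.
9.93 µg/L = 0.00993 mg/L.
Mass balance: 0.00993·1.83 = 0.13·Cₑ + 1.7·0.00862.
Cₑ = (0.01817 − 0.01465) / 0.13 = 0.02706 mg/L.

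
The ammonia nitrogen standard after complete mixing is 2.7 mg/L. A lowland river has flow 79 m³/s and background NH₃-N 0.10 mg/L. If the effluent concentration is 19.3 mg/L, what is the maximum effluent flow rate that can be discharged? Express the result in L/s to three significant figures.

12400 L/s

Mass balance at complete mixing: C_std·(Q_w + Q_r) = Q_w·C_e + Q_r·C_b.
Rearranging, Q_w = Q_r·(C_std − C_b)/(C_e − C_std) = 79·(2.7 − 0.1) / (19.3 − 2.7) = 12.37 m³/s.
= 1.237e+04 L/s.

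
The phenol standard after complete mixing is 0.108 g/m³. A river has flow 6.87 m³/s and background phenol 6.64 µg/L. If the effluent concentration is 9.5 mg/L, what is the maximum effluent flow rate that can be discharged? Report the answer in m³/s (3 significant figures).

6.64 µg/L = 0.00664 mg/L.
Mass balance at complete mixing: C_std·(Q_w + Q_r) = Q_w·C_e + Q_r·C_b.
Rearranging, Q_w = Q_r·(C_std − C_b)/(C_e − C_std) = 6.87·(0.108 − 0.00664) / (9.5 − 0.108) = 0.07414 m³/s.

0.0741 m³/s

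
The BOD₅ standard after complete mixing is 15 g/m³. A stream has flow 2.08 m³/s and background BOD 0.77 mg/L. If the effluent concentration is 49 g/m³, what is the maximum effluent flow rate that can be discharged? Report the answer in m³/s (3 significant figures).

0.871 m³/s

Mass balance at complete mixing: C_std·(Q_w + Q_r) = Q_w·C_e + Q_r·C_b.
Rearranging, Q_w = Q_r·(C_std − C_b)/(C_e − C_std) = 2.08·(15 − 0.77) / (49 − 15) = 0.8705 m³/s.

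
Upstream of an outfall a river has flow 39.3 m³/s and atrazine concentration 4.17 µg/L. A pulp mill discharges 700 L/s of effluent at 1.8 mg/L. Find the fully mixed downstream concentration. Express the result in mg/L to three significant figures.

0.0356 mg/L

700 L/s = 0.7 m³/s.
4.17 µg/L = 0.00417 mg/L.
By mass balance at complete mixing, C = (0.7·1.8 + 39.3·0.00417) / (0.7 + 39.3) = 1.424/40 = 0.0356 mg/L.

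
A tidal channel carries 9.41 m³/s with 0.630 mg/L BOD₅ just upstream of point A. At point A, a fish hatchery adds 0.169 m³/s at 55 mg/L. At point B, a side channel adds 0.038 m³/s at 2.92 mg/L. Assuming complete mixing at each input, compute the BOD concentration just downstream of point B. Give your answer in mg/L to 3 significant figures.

1.59 mg/L

After input A: C = (9.41·0.63 + 0.169·55) / 9.579 = 1.589 mg/L.
After input B: C = (9.579·1.589 + 0.038·2.92) / 9.617 = 1.594 mg/L.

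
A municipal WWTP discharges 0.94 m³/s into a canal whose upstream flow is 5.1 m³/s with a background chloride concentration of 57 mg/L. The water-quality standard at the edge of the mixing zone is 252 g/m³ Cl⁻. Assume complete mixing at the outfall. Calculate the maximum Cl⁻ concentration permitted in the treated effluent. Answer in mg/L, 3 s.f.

1310 mg/L

Mass balance: 252·6.04 = 0.94·Cₑ + 5.1·57.
Cₑ = (1522 − 290.7) / 0.94 = 1310 mg/L.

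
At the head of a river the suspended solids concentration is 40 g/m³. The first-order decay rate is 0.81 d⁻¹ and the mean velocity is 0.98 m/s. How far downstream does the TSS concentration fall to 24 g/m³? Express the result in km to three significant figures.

From C = C₀·e^(−kt), t = ln(C₀/C)/k = ln(40/24)/0.81 = 0.5108/0.81 = 0.6306 d.
Distance = v·t = 0.98 m/s × 5.449e+04 s = 5.34e+04 m = 53.4 km.

53.4 km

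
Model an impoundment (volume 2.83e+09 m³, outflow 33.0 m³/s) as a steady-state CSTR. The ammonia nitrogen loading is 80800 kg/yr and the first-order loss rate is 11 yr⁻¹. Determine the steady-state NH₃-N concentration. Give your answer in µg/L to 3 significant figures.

Outflow Q = 33.0 m³/s × 3.156e+07 s/yr = 1.041e+09 m³/yr.
Steady-state CSTR mass balance: W = Q·C + k·V·C, so C = W/(Q + kV).
Q + kV = 1.041e+09 + 11·2.83e+09 = 3.217e+10 m³/yr.
C = 80800/3.217e+10 = 2.512e-06 kg/m³ = 0.002512 mg/L = 2.512 µg/L.

2.51 µg/L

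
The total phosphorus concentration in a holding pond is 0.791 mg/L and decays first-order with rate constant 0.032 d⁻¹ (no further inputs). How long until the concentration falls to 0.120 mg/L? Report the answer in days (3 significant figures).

t = ln(C₀/C)/k = ln(0.791/0.120)/0.032 = 1.886/0.032 = 58.93 d.

58.9 d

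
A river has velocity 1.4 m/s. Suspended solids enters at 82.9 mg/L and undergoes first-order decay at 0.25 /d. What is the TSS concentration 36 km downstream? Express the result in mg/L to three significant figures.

Travel time t = 36 km / 1.4 m/s = 3.6e+04/1.4 = 2.571e+04 s = 0.2976 d.
First-order decay: C = 82.9·exp(−0.25·0.2976) = 82.9·0.9283 = 76.96 mg/L.

77.0 mg/L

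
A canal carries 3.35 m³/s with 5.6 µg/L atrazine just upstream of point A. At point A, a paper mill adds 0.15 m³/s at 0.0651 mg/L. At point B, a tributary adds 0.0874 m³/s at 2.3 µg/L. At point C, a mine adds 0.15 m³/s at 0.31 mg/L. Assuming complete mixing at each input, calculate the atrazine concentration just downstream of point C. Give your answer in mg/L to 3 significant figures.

0.0201 mg/L

5.6 µg/L = 0.0056 mg/L.
After input A: C = (3.35·0.0056 + 0.15·0.0651) / 3.5 = 0.00815 mg/L.
2.3 µg/L = 0.0023 mg/L.
After input B: C = (3.5·0.00815 + 0.0874·0.0023) / 3.587 = 0.008007 mg/L.
After input C: C = (3.587·0.008007 + 0.15·0.31) / 3.737 = 0.02013 mg/L.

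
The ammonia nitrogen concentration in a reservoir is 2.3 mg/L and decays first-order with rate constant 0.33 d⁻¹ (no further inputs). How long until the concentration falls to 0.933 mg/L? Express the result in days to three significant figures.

t = ln(C₀/C)/k = ln(2.3/0.933)/0.33 = 0.9023/0.33 = 2.734 d.

2.73 d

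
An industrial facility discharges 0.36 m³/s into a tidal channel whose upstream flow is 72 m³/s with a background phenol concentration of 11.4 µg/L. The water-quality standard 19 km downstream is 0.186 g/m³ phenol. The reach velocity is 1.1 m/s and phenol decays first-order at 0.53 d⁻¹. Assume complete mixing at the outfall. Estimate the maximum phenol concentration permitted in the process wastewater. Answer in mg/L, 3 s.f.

11.4 µg/L = 0.0114 mg/L.
Travel time to the compliance point: t = 1.9e+04/1.1 = 1.727e+04 s = 0.1999 d; decay factor exp(−0.53·0.1999) = 0.8995.
So the concentration just after mixing may be at most 0.186/0.8995 = 0.2068 mg/L.
Mass balance: 0.2068·72.36 = 0.36·Cₑ + 72·0.0114.
Cₑ = (14.96 − 0.8208) / 0.36 = 39.28 mg/L.

39.3 mg/L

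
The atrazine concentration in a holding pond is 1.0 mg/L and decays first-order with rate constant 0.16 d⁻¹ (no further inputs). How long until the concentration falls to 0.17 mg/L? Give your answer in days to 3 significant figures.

t = ln(C₀/C)/k = ln(1.0/0.17)/0.16 = 1.772/0.16 = 11.07 d.

11.1 d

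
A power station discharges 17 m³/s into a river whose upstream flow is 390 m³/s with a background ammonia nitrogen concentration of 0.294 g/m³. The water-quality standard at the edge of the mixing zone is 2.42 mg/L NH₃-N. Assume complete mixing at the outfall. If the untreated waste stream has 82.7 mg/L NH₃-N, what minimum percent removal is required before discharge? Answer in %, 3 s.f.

38.1 %

Mass balance: 2.42·407 = 17·Cₑ + 390·0.294.
Cₑ = (984.9 − 114.7) / 17 = 51.19 mg/L.
Required removal = 1 − 51.19/82.7 = 38.1 %.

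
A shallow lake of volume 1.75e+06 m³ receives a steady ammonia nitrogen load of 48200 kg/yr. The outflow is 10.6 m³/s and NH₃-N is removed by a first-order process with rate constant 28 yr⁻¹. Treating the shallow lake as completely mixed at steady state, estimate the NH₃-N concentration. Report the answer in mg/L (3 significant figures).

0.126 mg/L

Outflow Q = 10.6 m³/s × 3.156e+07 s/yr = 3.345e+08 m³/yr.
Steady-state CSTR mass balance: W = Q·C + k·V·C, so C = W/(Q + kV).
Q + kV = 3.345e+08 + 28·1.75e+06 = 3.835e+08 m³/yr.
C = 48200/3.835e+08 = 0.0001257 kg/m³ = 0.1257 mg/L.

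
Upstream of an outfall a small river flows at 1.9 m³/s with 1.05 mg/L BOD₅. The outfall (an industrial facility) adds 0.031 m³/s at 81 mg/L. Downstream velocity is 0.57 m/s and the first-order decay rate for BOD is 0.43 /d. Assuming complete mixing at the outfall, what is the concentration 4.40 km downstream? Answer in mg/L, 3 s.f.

2.25 mg/L

After complete mixing, C₀ = (0.031·81 + 1.9·1.05) / 1.931 = 2.334 mg/L.
Travel time t = 4400 m / 0.57 m/s = 7719 s = 0.08934 d.
C = 2.334·exp(−0.43·0.08934) = 2.334·0.9623 = 2.246 mg/L.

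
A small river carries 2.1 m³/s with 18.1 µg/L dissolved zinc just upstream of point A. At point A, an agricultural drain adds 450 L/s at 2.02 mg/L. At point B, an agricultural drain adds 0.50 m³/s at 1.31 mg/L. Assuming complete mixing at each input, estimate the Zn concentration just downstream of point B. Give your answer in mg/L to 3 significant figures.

18.1 µg/L = 0.0181 mg/L.
450 L/s = 0.45 m³/s.
After input A: C = (2.1·0.0181 + 0.45·2.02) / 2.55 = 0.3714 mg/L.
After input B: C = (2.55·0.3714 + 0.5·1.31) / 3.05 = 0.5252 mg/L.

0.525 mg/L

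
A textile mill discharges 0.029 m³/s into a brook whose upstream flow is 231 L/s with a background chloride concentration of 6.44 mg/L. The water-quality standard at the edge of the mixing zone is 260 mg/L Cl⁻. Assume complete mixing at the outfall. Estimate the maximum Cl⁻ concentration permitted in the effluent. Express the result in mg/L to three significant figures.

2280 mg/L

231 L/s = 0.231 m³/s.
Mass balance: 260·0.26 = 0.029·Cₑ + 0.231·6.44.
Cₑ = (67.6 − 1.488) / 0.029 = 2280 mg/L.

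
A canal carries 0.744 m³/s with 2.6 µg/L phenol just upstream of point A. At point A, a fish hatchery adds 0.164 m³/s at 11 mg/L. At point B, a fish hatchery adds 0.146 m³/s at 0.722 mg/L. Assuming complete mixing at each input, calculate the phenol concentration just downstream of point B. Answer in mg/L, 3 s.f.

1.81 mg/L

2.6 µg/L = 0.0026 mg/L.
After input A: C = (0.744·0.0026 + 0.164·11) / 0.908 = 1.989 mg/L.
After input B: C = (0.908·1.989 + 0.146·0.722) / 1.054 = 1.813 mg/L.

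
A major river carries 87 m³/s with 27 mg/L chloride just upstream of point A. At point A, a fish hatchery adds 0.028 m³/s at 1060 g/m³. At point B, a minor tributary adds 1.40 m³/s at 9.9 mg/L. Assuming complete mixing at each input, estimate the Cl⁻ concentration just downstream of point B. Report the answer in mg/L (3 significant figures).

27.1 mg/L

After input A: C = (87·27 + 0.028·1060) / 87.03 = 27.33 mg/L.
After input B: C = (87.03·27.33 + 1.4·9.9) / 88.43 = 27.06 mg/L.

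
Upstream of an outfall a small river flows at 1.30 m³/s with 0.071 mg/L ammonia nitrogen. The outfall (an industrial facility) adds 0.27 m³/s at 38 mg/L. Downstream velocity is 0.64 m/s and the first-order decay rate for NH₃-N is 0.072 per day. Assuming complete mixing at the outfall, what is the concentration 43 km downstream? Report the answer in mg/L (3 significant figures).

6.23 mg/L

After complete mixing, C₀ = (0.27·38 + 1.3·0.071) / 1.57 = 6.594 mg/L.
Travel time t = 4.3e+04 m / 0.64 m/s = 6.719e+04 s = 0.7776 d.
C = 6.594·exp(−0.072·0.7776) = 6.594·0.9455 = 6.235 mg/L.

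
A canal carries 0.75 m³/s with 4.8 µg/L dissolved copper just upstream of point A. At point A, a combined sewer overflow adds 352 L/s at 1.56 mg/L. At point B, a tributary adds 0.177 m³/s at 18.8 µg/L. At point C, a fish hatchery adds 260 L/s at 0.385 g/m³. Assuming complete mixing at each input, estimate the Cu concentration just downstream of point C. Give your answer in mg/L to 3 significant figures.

4.8 µg/L = 0.0048 mg/L.
352 L/s = 0.352 m³/s.
After input A: C = (0.75·0.0048 + 0.352·1.56) / 1.102 = 0.5016 mg/L.
18.8 µg/L = 0.0188 mg/L.
After input B: C = (1.102·0.5016 + 0.177·0.0188) / 1.279 = 0.4348 mg/L.
260 L/s = 0.26 m³/s.
After input C: C = (1.279·0.4348 + 0.26·0.385) / 1.539 = 0.4263 mg/L.

0.426 mg/L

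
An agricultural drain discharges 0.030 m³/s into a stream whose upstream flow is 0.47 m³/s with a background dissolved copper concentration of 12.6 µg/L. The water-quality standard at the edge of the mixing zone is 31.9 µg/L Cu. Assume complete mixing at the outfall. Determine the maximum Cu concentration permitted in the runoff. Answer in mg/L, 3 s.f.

12.6 µg/L = 0.0126 mg/L.
31.9 µg/L = 0.0319 mg/L.
Mass balance: 0.0319·0.5 = 0.03·Cₑ + 0.47·0.0126.
Cₑ = (0.01595 − 0.005922) / 0.03 = 0.3343 mg/L.

0.334 mg/L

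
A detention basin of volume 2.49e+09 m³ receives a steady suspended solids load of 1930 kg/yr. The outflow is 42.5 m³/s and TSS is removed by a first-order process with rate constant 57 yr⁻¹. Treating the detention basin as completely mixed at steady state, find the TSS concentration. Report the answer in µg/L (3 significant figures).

0.0135 µg/L

Outflow Q = 42.5 m³/s × 3.156e+07 s/yr = 1.341e+09 m³/yr.
Steady-state CSTR mass balance: W = Q·C + k·V·C, so C = W/(Q + kV).
Q + kV = 1.341e+09 + 57·2.49e+09 = 1.433e+11 m³/yr.
C = 1930/1.433e+11 = 1.347e-08 kg/m³ = 1.347e-05 mg/L = 0.01347 µg/L.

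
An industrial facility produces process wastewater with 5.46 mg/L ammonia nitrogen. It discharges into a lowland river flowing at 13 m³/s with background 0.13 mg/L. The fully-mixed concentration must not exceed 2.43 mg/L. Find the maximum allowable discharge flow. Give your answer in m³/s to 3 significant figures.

9.87 m³/s

Mass balance at complete mixing: C_std·(Q_w + Q_r) = Q_w·C_e + Q_r·C_b.
Rearranging, Q_w = Q_r·(C_std − C_b)/(C_e − C_std) = 13·(2.43 − 0.13) / (5.46 − 2.43) = 9.868 m³/s.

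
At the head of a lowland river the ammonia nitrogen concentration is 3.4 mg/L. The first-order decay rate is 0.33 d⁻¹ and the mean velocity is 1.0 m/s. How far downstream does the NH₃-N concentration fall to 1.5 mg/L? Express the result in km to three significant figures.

214 km

From C = C₀·e^(−kt), t = ln(C₀/C)/k = ln(3.4/1.5)/0.33 = 0.8183/0.33 = 2.48 d.
Distance = v·t = 1.0 m/s × 2.142e+05 s = 2.142e+05 m = 214.2 km.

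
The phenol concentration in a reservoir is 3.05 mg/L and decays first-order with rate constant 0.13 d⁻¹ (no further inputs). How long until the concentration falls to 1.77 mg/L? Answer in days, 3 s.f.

t = ln(C₀/C)/k = ln(3.05/1.77)/0.13 = 0.5442/0.13 = 4.186 d.

4.19 d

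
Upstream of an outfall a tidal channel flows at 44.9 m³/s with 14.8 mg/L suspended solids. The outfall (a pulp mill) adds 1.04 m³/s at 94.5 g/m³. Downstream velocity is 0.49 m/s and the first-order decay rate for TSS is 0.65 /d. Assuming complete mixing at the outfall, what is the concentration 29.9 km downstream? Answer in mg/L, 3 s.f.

10.5 mg/L

After complete mixing, C₀ = (1.04·94.5 + 44.9·14.8) / 45.94 = 16.6 mg/L.
Travel time t = 2.99e+04 m / 0.49 m/s = 6.102e+04 s = 0.7063 d.
C = 16.6·exp(−0.65·0.7063) = 16.6·0.6319 = 10.49 mg/L.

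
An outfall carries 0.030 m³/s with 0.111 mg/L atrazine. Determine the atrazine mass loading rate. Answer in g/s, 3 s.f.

Mass flux = Q·C = 0.03 m³/s × 0.111 g/m³ = 0.00333 g/s.

0.00333 g/s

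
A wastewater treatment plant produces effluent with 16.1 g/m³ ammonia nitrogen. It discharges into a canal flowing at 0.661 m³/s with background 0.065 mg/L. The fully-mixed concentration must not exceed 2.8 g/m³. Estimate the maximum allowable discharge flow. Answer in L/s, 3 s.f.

136 L/s

Mass balance at complete mixing: C_std·(Q_w + Q_r) = Q_w·C_e + Q_r·C_b.
Rearranging, Q_w = Q_r·(C_std − C_b)/(C_e − C_std) = 0.661·(2.8 − 0.065) / (16.1 − 2.8) = 0.1359 m³/s.
= 135.9 L/s.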